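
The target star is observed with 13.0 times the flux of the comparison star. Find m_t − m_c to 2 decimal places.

m_t − m_c = −2.5 log₁₀(F_t/F_c) = −2.5 log₁₀(13.0) = −2.5 × (1.114) = -2.785.

-2.78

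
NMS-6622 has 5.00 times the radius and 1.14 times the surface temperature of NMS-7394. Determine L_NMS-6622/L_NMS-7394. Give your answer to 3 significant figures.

From the Stefan–Boltzmann law, L ∝ R²T⁴, so
L_NMS-6622/L_NMS-7394 = (R_NMS-6622/R_NMS-7394)² (T_NMS-6622/T_NMS-7394)⁴ = (5.00)² × (1.14)⁴ = 25.00 × 1.689 = 42.22.

42.2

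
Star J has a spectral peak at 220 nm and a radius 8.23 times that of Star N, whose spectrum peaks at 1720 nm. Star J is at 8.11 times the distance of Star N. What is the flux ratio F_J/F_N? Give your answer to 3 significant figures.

Wien's law: T_J/T_N = λ_N/λ_J = 1720/220 = 7.818.
L_J/L_N = (R_J/R_N)²(T_J/T_N)⁴ = (8.23)²(7.818)⁴ = 2.531×10^5.
F_J/F_N = (L_J/L_N)/(d_J/d_N)² = 2.531×10^5/(8.11)² = 3848.

3.85×10^3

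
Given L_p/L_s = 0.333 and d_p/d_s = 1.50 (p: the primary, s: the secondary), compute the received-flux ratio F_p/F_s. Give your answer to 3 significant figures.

0.148

F = L/(4πd²), so F_p/F_s = (L_p/L_s) / (d_p/d_s)²
= 0.333 / (1.50)² = 0.333 / 2.250 = 0.1480.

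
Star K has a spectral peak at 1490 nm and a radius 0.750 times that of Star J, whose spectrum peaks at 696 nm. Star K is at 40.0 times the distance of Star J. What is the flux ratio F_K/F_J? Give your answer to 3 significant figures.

1.67×10^-5

Wien's law: T_K/T_J = λ_J/λ_K = 696/1490 = 0.4671.
L_K/L_J = (R_K/R_J)²(T_K/T_J)⁴ = (0.750)²(0.4671)⁴ = 0.02678.
F_K/F_J = (L_K/L_J)/(d_K/d_J)² = 0.02678/(40.0)² = 1.674×10^-5.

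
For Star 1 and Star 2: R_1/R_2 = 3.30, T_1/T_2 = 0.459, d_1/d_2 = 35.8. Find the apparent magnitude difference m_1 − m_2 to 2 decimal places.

8.56

L_1/L_2 = (3.30)²(0.459)⁴ = 0.4834.
F_1/F_2 = (L_1/L_2)/(d_1/d_2)² = 0.4834/1282 = 3.771×10^-4.
m_1 − m_2 = −2.5 log₁₀(3.771×10^-4) = 8.56.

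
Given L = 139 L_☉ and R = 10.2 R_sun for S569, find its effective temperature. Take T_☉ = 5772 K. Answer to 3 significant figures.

6.21×10^3 K

T/T_☉ = (L/L_☉)^(1/4) / (R/R_☉)^(1/2)
T = 5772 × (139)^(1/4) / √(10.2) = 5772 × 3.434 / 3.194 = 6206 K.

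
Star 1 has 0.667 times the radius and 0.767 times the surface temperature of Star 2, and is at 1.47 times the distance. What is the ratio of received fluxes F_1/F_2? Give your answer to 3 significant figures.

L_1/L_2 = (R_1/R_2)²(T_1/T_2)⁴ = (0.667)² × (0.767)⁴ = 0.1540.
F_1/F_2 = (L_1/L_2)/(d_1/d_2)² = 0.1540 / (1.47)² = 0.07125.

0.0713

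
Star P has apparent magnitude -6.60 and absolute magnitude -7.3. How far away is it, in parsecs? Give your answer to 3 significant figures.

13.8 pc

m − M = 5 log₁₀(d/10 pc)
-6.60 − (-7.3) = 0.70 = 5 log₁₀(d/10)
d = 10 × 10^(0.70/5) = 10 × 10^0.140 = 13.80 pc.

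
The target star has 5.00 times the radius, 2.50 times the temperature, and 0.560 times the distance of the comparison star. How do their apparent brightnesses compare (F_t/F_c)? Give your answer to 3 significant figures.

3.11×10^3

L_t/L_c = (R_t/R_c)²(T_t/T_c)⁴ = (5.00)² × (2.50)⁴ = 976.6.
F_t/F_c = (L_t/L_c)/(d_t/d_c)² = 976.6 / (0.560)² = 3114.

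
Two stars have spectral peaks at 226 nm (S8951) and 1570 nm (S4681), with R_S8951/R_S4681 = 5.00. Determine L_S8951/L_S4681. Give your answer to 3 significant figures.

5.82×10^4

Wien's law gives T ∝ 1/λ_max, so T_S8951/T_S4681 = λ_S4681/λ_S8951 = 1570/226 = 6.947.
Then L ∝ R²T⁴ gives L_S8951/L_S4681 = (5.00)² × (6.947)⁴ = 25.00 × 2329 = 5.822×10^4.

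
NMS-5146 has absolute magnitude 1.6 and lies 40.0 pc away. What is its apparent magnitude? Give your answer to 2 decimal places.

4.61

m = M + 5 log₁₀(d/10 pc) = 1.6 + 5 log₁₀(40.0/10)
  = 1.6 + 5 × 0.602 = 1.6 + 3.01 = 4.61.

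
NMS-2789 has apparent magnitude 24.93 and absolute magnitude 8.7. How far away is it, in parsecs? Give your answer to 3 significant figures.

1.76×10^4 pc

m − M = 5 log₁₀(d/10 pc)
24.93 − (8.7) = 16.23 = 5 log₁₀(d/10)
d = 10 × 10^(16.23/5) = 10 × 10^3.246 = 1.762×10^4 pc.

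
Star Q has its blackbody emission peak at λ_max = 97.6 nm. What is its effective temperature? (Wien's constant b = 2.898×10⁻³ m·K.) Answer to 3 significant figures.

2.97×10^4 K

T = b/λ_max = 2.898×10⁻³ / (97.6×10⁻⁹) = 2.969×10^4 K.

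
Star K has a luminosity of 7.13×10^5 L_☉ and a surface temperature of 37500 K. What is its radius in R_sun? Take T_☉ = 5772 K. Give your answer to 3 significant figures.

20.0 R_sun

R/R_☉ = √(L/L_☉) / (T/T_☉)² = √(7.13×10^5) / (6.497)²
       = 844.4 / 42.21 = 20.00.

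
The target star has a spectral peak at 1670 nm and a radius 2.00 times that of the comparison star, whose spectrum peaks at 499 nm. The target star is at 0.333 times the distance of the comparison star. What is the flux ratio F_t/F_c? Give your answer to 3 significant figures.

Wien's law: T_t/T_c = λ_c/λ_t = 499/1670 = 0.2988.
L_t/L_c = (R_t/R_c)²(T_t/T_c)⁴ = (2.00)²(0.2988)⁴ = 0.03189.
F_t/F_c = (L_t/L_c)/(d_t/d_c)² = 0.03189/(0.333)² = 0.2875.

0.288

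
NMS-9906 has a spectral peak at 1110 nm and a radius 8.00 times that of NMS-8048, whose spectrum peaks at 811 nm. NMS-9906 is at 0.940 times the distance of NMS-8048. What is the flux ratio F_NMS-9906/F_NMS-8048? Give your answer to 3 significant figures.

Wien's law: T_NMS-9906/T_NMS-8048 = λ_NMS-8048/λ_NMS-9906 = 811/1110 = 0.7306.
L_NMS-9906/L_NMS-8048 = (R_NMS-9906/R_NMS-8048)²(T_NMS-9906/T_NMS-8048)⁴ = (8.00)²(0.7306)⁴ = 18.24.
F_NMS-9906/F_NMS-8048 = (L_NMS-9906/L_NMS-8048)/(d_NMS-9906/d_NMS-8048)² = 18.24/(0.940)² = 20.64.

20.6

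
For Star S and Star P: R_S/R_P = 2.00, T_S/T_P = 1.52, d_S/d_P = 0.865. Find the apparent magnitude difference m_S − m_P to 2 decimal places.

-3.64

L_S/L_P = (2.00)²(1.52)⁴ = 21.35.
F_S/F_P = (L_S/L_P)/(d_S/d_P)² = 21.35/0.7482 = 28.54.
m_S − m_P = −2.5 log₁₀(28.54) = -3.64.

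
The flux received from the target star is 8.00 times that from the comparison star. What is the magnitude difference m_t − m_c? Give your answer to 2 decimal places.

m_t − m_c = −2.5 log₁₀(F_t/F_c) = −2.5 log₁₀(8.00) = −2.5 × (0.903) = -2.258.

-2.26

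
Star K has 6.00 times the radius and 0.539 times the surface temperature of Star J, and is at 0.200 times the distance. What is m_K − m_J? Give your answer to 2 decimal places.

L_K/L_J = (6.00)²(0.539)⁴ = 3.038.
F_K/F_J = (L_K/L_J)/(d_K/d_J)² = 3.038/0.04000 = 75.96.
m_K − m_J = −2.5 log₁₀(75.96) = -4.70.

-4.70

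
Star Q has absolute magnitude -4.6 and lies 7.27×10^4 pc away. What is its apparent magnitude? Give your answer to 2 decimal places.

m = M + 5 log₁₀(d/10 pc) = -4.6 + 5 log₁₀(7.27×10^4/10)
  = -4.6 + 5 × 3.862 = -4.6 + 19.31 = 14.71.

14.71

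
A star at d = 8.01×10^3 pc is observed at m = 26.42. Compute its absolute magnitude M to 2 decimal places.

M = m − 5 log₁₀(d/10 pc) = 26.42 − 5 log₁₀(8.01×10^3/10)
  = 26.42 − 5 × 2.904 = 26.42 − 14.52 = 11.90.

11.90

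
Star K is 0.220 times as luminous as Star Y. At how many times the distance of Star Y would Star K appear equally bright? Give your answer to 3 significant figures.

Equal flux requires L_K/d_K² = L_Y/d_Y², so d_K/d_Y = √(L_K/L_Y)
= √(0.220) = 0.4690.

0.469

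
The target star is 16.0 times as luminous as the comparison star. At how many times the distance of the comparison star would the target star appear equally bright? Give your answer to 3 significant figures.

4.00

Equal flux requires L_t/d_t² = L_c/d_c², so d_t/d_c = √(L_t/L_c)
= √(16.0) = 4.000.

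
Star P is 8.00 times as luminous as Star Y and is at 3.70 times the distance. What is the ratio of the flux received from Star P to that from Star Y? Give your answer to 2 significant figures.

F = L/(4πd²), so F_P/F_Y = (L_P/L_Y) / (d_P/d_Y)²
= 8.00 / (3.70)² = 8.00 / 13.69 = 0.5844.

0.58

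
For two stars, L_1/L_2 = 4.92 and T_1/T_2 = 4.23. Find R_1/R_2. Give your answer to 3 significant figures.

0.124

L ∝ R²T⁴ gives R ∝ √L / T², so
R_1/R_2 = √(4.92) / (4.23)² = 2.218 / 17.89 = 0.1240.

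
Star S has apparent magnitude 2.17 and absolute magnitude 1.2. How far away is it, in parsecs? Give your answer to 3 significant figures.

15.6 pc

m − M = 5 log₁₀(d/10 pc)
2.17 − (1.2) = 0.97 = 5 log₁₀(d/10)
d = 10 × 10^(0.97/5) = 10 × 10^0.194 = 15.63 pc.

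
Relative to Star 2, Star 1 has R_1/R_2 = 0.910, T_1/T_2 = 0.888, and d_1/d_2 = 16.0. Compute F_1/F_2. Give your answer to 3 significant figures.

L_1/L_2 = (R_1/R_2)²(T_1/T_2)⁴ = (0.910)² × (0.888)⁴ = 0.5149.
F_1/F_2 = (L_1/L_2)/(d_1/d_2)² = 0.5149 / (16.0)² = 0.002011.

0.00201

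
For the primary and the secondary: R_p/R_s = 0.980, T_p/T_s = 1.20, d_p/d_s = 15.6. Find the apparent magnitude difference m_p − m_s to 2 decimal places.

5.22

L_p/L_s = (0.980)²(1.20)⁴ = 1.991.
F_p/F_s = (L_p/L_s)/(d_p/d_s)² = 1.991/243.4 = 0.008183.
m_p − m_s = −2.5 log₁₀(0.008183) = 5.22.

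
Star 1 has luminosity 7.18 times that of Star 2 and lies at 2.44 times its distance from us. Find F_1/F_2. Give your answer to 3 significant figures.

1.21

F = L/(4πd²), so F_1/F_2 = (L_1/L_2) / (d_1/d_2)²
= 7.18 / (2.44)² = 7.18 / 5.954 = 1.206.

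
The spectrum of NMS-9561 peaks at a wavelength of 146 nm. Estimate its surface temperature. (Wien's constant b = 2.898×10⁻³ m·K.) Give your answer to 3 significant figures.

1.98×10^4 K

T = b/λ_max = 2.898×10⁻³ / (146×10⁻⁹) = 1.985×10^4 K.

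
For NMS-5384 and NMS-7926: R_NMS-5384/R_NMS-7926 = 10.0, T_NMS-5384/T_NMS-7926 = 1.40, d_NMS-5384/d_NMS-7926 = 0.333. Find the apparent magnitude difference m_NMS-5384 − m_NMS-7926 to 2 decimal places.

L_NMS-5384/L_NMS-7926 = (10.0)²(1.40)⁴ = 384.2.
F_NMS-5384/F_NMS-7926 = (L_NMS-5384/L_NMS-7926)/(d_NMS-5384/d_NMS-7926)² = 384.2/0.1109 = 3464.
m_NMS-5384 − m_NMS-7926 = −2.5 log₁₀(3464) = -8.85.

-8.85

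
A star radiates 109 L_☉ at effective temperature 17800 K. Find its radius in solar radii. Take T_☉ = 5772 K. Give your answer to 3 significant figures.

1.10 solar radii

R/R_☉ = √(L/L_☉) / (T/T_☉)² = √(109) / (3.084)²
       = 10.44 / 9.510 = 1.098.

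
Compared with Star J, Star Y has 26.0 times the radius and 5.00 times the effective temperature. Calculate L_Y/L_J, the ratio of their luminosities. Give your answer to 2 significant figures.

4.2×10^5

From the Stefan–Boltzmann law, L ∝ R²T⁴, so
L_Y/L_J = (R_Y/R_J)² (T_Y/T_J)⁴ = (26.0)² × (5.00)⁴ = 676.0 × 625.0 = 4.225×10^5.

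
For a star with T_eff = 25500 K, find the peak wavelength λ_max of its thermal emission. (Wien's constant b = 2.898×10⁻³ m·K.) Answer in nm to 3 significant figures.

λ_max = b/T = 2.898×10⁻³ / 25500 = 1.14×10^-7 m = 113.6 nm.

114 nm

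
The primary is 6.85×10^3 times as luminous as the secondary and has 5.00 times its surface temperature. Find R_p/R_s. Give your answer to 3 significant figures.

3.31

L ∝ R²T⁴ gives R ∝ √L / T², so
R_p/R_s = √(6.85×10^3) / (5.00)² = 82.76 / 25.00 = 3.311.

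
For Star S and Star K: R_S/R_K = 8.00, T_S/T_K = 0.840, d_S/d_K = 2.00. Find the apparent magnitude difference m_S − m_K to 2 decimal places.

L_S/L_K = (8.00)²(0.840)⁴ = 31.86.
F_S/F_K = (L_S/L_K)/(d_S/d_K)² = 31.86/4.000 = 7.966.
m_S − m_K = −2.5 log₁₀(7.966) = -2.25.

-2.25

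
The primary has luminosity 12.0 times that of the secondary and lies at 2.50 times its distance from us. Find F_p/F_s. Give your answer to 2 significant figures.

1.9

F = L/(4πd²), so F_p/F_s = (L_p/L_s) / (d_p/d_s)²
= 12.0 / (2.50)² = 12.0 / 6.250 = 1.920.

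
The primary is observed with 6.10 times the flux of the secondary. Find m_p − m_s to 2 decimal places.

m_p − m_s = −2.5 log₁₀(F_p/F_s) = −2.5 log₁₀(6.10) = −2.5 × (0.785) = -1.963.

-1.96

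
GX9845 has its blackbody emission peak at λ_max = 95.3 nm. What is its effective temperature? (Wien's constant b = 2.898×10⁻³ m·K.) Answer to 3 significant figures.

3.04×10^4 K

T = b/λ_max = 2.898×10⁻³ / (95.3×10⁻⁹) = 3.041×10^4 K.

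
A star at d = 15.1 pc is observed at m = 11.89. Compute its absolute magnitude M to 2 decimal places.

M = m − 5 log₁₀(d/10 pc) = 11.89 − 5 log₁₀(15.1/10)
  = 11.89 − 5 × 0.179 = 11.89 − 0.89 = 11.00.

11.00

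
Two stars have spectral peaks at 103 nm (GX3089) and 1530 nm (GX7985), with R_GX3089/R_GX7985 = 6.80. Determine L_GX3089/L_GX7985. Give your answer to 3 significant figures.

2.25×10^6

Wien's law gives T ∝ 1/λ_max, so T_GX3089/T_GX7985 = λ_GX7985/λ_GX3089 = 1530/103 = 14.85.
Then L ∝ R²T⁴ gives L_GX3089/L_GX7985 = (6.80)² × (14.85)⁴ = 46.24 × 4.869×10^4 = 2.251×10^6.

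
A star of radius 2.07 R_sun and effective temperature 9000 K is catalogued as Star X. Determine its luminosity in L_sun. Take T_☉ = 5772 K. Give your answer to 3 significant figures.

25.3 L_sun

L/L_☉ = (R/R_☉)² (T/T_☉)⁴ = (2.07)² × (9000/5772)⁴
       = 4.285 × (1.559)⁴ = 4.285 × 5.911 = 25.33.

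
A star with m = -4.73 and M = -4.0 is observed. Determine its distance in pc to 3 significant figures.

7.14 pc

m − M = 5 log₁₀(d/10 pc)
-4.73 − (-4.0) = -0.73 = 5 log₁₀(d/10)
d = 10 × 10^(-0.73/5) = 10 × 10^-0.146 = 7.145 pc.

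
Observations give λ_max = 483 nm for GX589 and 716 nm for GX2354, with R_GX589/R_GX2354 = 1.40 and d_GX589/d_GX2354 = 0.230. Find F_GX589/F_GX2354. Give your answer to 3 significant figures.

179

Wien's law: T_GX589/T_GX2354 = λ_GX2354/λ_GX589 = 716/483 = 1.482.
L_GX589/L_GX2354 = (R_GX589/R_GX2354)²(T_GX589/T_GX2354)⁴ = (1.40)²(1.482)⁴ = 9.465.
F_GX589/F_GX2354 = (L_GX589/L_GX2354)/(d_GX589/d_GX2354)² = 9.465/(0.230)² = 178.9.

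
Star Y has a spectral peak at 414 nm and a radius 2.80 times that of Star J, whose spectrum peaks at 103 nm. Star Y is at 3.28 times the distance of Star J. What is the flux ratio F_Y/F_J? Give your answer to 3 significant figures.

0.00279

Wien's law: T_Y/T_J = λ_J/λ_Y = 103/414 = 0.2488.
L_Y/L_J = (R_Y/R_J)²(T_Y/T_J)⁴ = (2.80)²(0.2488)⁴ = 0.03004.
F_Y/F_J = (L_Y/L_J)/(d_Y/d_J)² = 0.03004/(3.28)² = 0.002792.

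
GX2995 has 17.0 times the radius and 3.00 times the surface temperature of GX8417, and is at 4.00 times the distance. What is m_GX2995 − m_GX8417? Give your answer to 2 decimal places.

L_GX2995/L_GX8417 = (17.0)²(3.00)⁴ = 2.341×10^4.
F_GX2995/F_GX8417 = (L_GX2995/L_GX8417)/(d_GX2995/d_GX8417)² = 2.341×10^4/16.00 = 1463.
m_GX2995 − m_GX8417 = −2.5 log₁₀(1463) = -7.91.

-7.91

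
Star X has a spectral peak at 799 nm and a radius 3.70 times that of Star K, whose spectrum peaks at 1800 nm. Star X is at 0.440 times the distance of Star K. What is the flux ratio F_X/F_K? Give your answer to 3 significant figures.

Wien's law: T_X/T_K = λ_K/λ_X = 1800/799 = 2.253.
L_X/L_K = (R_X/R_K)²(T_X/T_K)⁴ = (3.70)²(2.253)⁴ = 352.6.
F_X/F_K = (L_X/L_K)/(d_X/d_K)² = 352.6/(0.440)² = 1821.

1.82×10^3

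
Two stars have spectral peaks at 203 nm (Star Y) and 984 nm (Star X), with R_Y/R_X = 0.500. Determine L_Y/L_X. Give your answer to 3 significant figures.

Wien's law gives T ∝ 1/λ_max, so T_Y/T_X = λ_X/λ_Y = 984/203 = 4.847.
Then L ∝ R²T⁴ gives L_Y/L_X = (0.500)² × (4.847)⁴ = 0.2500 × 552.1 = 138.0.

138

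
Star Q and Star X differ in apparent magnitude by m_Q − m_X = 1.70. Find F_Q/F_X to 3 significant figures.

0.209

F_Q/F_X = 10^(−(m_Q − m_X)/2.5) = 10^(-1.70/2.5) = 10^-0.680 = 0.2089.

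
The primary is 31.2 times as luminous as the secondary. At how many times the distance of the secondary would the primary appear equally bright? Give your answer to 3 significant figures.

5.59

Equal flux requires L_p/d_p² = L_s/d_s², so d_p/d_s = √(L_p/L_s)
= √(31.2) = 5.586.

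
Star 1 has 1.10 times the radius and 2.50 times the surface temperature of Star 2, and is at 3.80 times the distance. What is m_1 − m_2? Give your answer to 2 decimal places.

L_1/L_2 = (1.10)²(2.50)⁴ = 47.27.
F_1/F_2 = (L_1/L_2)/(d_1/d_2)² = 47.27/14.44 = 3.273.
m_1 − m_2 = −2.5 log₁₀(3.273) = -1.29.

-1.29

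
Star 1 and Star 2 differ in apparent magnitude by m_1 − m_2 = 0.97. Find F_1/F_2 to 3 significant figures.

F_1/F_2 = 10^(−(m_1 − m_2)/2.5) = 10^(-0.97/2.5) = 10^-0.388 = 0.4093.

0.409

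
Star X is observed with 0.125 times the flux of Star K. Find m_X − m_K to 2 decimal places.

m_X − m_K = −2.5 log₁₀(F_X/F_K) = −2.5 log₁₀(0.125) = −2.5 × (-0.903) = 2.258.

2.26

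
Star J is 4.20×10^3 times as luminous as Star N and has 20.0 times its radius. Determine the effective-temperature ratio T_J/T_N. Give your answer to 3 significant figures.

L ∝ R²T⁴ gives T ∝ (L/R²)^(1/4), so
T_J/T_N = (4.20×10^3 / 20.0²)^(1/4) = (10.50)^(1/4) = 1.800.

1.80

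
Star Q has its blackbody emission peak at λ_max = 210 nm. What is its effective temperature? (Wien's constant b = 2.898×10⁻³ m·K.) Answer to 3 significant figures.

1.38×10^4 K

T = b/λ_max = 2.898×10⁻³ / (210×10⁻⁹) = 1.380×10^4 K.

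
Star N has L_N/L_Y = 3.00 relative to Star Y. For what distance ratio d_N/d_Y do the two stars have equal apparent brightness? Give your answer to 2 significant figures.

1.7

Equal flux requires L_N/d_N² = L_Y/d_Y², so d_N/d_Y = √(L_N/L_Y)
= √(3.00) = 1.732.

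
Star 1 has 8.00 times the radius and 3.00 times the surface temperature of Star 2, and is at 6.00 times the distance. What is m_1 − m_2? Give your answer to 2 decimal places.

-5.40

L_1/L_2 = (8.00)²(3.00)⁴ = 5184.
F_1/F_2 = (L_1/L_2)/(d_1/d_2)² = 5184/36.00 = 144.0.
m_1 − m_2 = −2.5 log₁₀(144.0) = -5.40.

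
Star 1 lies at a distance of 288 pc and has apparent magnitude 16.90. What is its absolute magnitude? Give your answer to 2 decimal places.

M = m − 5 log₁₀(d/10 pc) = 16.90 − 5 log₁₀(288/10)
  = 16.90 − 5 × 1.459 = 16.90 − 7.30 = 9.60.

9.60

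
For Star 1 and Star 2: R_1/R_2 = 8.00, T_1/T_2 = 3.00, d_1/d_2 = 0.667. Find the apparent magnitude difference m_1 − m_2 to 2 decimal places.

-10.17

L_1/L_2 = (8.00)²(3.00)⁴ = 5184.
F_1/F_2 = (L_1/L_2)/(d_1/d_2)² = 5184/0.4449 = 1.165×10^4.
m_1 − m_2 = −2.5 log₁₀(1.165×10^4) = -10.17.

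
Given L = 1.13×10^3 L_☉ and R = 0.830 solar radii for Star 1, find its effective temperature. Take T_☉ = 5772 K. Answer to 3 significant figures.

3.67×10^4 K

T/T_☉ = (L/L_☉)^(1/4) / (R/R_☉)^(1/2)
T = 5772 × (1.13×10^3)^(1/4) / √(0.830) = 5772 × 5.798 / 0.9110 = 3.673×10^4 K.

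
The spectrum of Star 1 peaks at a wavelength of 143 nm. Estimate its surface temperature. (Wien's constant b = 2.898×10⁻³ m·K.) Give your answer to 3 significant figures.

2.03×10^4 K

T = b/λ_max = 2.898×10⁻³ / (143×10⁻⁹) = 2.027×10^4 K.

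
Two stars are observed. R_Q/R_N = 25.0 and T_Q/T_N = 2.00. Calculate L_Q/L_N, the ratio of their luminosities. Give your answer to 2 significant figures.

1.0×10^4

From the Stefan–Boltzmann law, L ∝ R²T⁴, so
L_Q/L_N = (R_Q/R_N)² (T_Q/T_N)⁴ = (25.0)² × (2.00)⁴ = 625.0 × 16.00 = 1.000×10^4.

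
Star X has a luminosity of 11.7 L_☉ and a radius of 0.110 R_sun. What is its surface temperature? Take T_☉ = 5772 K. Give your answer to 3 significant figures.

T/T_☉ = (L/L_☉)^(1/4) / (R/R_☉)^(1/2)
T = 5772 × (11.7)^(1/4) / √(0.110) = 5772 × 1.849 / 0.3317 = 3.219×10^4 K.

3.22×10^4 K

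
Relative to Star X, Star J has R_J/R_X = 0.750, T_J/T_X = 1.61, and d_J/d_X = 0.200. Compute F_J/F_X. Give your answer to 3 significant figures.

94.5

L_J/L_X = (R_J/R_X)²(T_J/T_X)⁴ = (0.750)² × (1.61)⁴ = 3.779.
F_J/F_X = (L_J/L_X)/(d_J/d_X)² = 3.779 / (0.200)² = 94.49.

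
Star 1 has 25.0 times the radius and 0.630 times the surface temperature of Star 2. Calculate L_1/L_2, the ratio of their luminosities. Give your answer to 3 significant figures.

98.5

From the Stefan–Boltzmann law, L ∝ R²T⁴, so
L_1/L_2 = (R_1/R_2)² (T_1/T_2)⁴ = (25.0)² × (0.630)⁴ = 625.0 × 0.1575 = 98.46.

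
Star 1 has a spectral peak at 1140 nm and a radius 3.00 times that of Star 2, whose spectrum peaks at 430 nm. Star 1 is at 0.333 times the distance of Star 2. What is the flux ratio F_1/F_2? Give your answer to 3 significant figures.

1.64

Wien's law: T_1/T_2 = λ_2/λ_1 = 430/1140 = 0.3772.
L_1/L_2 = (R_1/R_2)²(T_1/T_2)⁴ = (3.00)²(0.3772)⁴ = 0.1822.
F_1/F_2 = (L_1/L_2)/(d_1/d_2)² = 0.1822/(0.333)² = 1.643.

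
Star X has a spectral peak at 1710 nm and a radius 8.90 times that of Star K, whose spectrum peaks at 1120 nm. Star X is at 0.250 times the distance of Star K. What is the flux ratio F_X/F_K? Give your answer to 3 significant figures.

Wien's law: T_X/T_K = λ_K/λ_X = 1120/1710 = 0.6550.
L_X/L_K = (R_X/R_K)²(T_X/T_K)⁴ = (8.90)²(0.6550)⁴ = 14.58.
F_X/F_K = (L_X/L_K)/(d_X/d_K)² = 14.58/(0.250)² = 233.2.

233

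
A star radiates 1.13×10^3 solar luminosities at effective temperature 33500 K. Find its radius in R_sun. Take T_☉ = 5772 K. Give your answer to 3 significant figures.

0.998 R_sun

R/R_☉ = √(L/L_☉) / (T/T_☉)² = √(1.13×10^3) / (5.804)²
       = 33.62 / 33.69 = 0.9979.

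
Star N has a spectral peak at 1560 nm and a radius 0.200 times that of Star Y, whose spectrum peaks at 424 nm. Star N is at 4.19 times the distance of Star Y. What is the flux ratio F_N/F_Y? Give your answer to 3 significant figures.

1.24×10^-5

Wien's law: T_N/T_Y = λ_Y/λ_N = 424/1560 = 0.2718.
L_N/L_Y = (R_N/R_Y)²(T_N/T_Y)⁴ = (0.200)²(0.2718)⁴ = 2.183×10^-4.
F_N/F_Y = (L_N/L_Y)/(d_N/d_Y)² = 2.183×10^-4/(4.19)² = 1.243×10^-5.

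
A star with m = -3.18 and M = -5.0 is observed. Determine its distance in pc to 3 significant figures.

23.1 pc

m − M = 5 log₁₀(d/10 pc)
-3.18 − (-5.0) = 1.82 = 5 log₁₀(d/10)
d = 10 × 10^(1.82/5) = 10 × 10^0.364 = 23.12 pc.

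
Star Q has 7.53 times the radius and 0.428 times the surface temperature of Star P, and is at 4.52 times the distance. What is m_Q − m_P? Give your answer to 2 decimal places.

2.58

L_Q/L_P = (7.53)²(0.428)⁴ = 1.903.
F_Q/F_P = (L_Q/L_P)/(d_Q/d_P)² = 1.903/20.43 = 0.09313.
m_Q − m_P = −2.5 log₁₀(0.09313) = 2.58.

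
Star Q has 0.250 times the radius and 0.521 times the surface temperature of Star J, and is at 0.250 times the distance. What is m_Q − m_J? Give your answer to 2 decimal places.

2.83

L_Q/L_J = (0.250)²(0.521)⁴ = 0.004605.
F_Q/F_J = (L_Q/L_J)/(d_Q/d_J)² = 0.004605/0.06250 = 0.07368.
m_Q − m_J = −2.5 log₁₀(0.07368) = 2.83.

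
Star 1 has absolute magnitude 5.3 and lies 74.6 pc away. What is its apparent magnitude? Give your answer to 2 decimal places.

9.66

m = M + 5 log₁₀(d/10 pc) = 5.3 + 5 log₁₀(74.6/10)
  = 5.3 + 5 × 0.873 = 5.3 + 4.36 = 9.66.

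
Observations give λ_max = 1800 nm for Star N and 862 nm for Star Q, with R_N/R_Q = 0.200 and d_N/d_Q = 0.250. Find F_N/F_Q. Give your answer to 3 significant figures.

Wien's law: T_N/T_Q = λ_Q/λ_N = 862/1800 = 0.4789.
L_N/L_Q = (R_N/R_Q)²(T_N/T_Q)⁴ = (0.200)²(0.4789)⁴ = 0.002104.
F_N/F_Q = (L_N/L_Q)/(d_N/d_Q)² = 0.002104/(0.250)² = 0.03366.

0.0337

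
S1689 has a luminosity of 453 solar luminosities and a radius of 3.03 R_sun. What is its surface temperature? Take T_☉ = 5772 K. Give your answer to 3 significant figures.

1.53×10^4 K

T/T_☉ = (L/L_☉)^(1/4) / (R/R_☉)^(1/2)
T = 5772 × (453)^(1/4) / √(3.03) = 5772 × 4.613 / 1.741 = 1.530×10^4 K.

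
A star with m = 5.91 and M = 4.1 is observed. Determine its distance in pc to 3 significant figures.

23.0 pc

m − M = 5 log₁₀(d/10 pc)
5.91 − (4.1) = 1.81 = 5 log₁₀(d/10)
d = 10 × 10^(1.81/5) = 10 × 10^0.362 = 23.01 pc.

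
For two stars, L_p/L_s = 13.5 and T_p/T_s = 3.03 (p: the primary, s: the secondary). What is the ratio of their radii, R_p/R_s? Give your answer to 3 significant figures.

L ∝ R²T⁴ gives R ∝ √L / T², so
R_p/R_s = √(13.5) / (3.03)² = 3.674 / 9.181 = 0.4002.

0.400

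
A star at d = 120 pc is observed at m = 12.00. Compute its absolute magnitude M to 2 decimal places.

6.60

M = m − 5 log₁₀(d/10 pc) = 12.00 − 5 log₁₀(120/10)
  = 12.00 − 5 × 1.079 = 12.00 − 5.40 = 6.60.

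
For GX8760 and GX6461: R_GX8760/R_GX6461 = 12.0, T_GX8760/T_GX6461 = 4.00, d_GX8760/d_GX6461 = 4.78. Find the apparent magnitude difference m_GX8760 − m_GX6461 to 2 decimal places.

-8.02

L_GX8760/L_GX6461 = (12.0)²(4.00)⁴ = 3.686×10^4.
F_GX8760/F_GX6461 = (L_GX8760/L_GX6461)/(d_GX8760/d_GX6461)² = 3.686×10^4/22.85 = 1613.
m_GX8760 − m_GX6461 = −2.5 log₁₀(1613) = -8.02.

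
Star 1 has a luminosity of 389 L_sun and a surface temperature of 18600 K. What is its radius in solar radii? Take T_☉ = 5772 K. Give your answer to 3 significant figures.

1.90 solar radii

R/R_☉ = √(L/L_☉) / (T/T_☉)² = √(389) / (3.222)²
       = 19.72 / 10.38 = 1.899.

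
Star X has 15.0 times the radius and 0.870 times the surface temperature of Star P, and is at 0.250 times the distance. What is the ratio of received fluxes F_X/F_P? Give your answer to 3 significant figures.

L_X/L_P = (R_X/R_P)²(T_X/T_P)⁴ = (15.0)² × (0.870)⁴ = 128.9.
F_X/F_P = (L_X/L_P)/(d_X/d_P)² = 128.9 / (0.250)² = 2062.

2.06×10^3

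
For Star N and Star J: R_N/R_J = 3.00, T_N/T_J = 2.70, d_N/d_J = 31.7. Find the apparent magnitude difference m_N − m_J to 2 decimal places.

0.81

L_N/L_J = (3.00)²(2.70)⁴ = 478.3.
F_N/F_J = (L_N/L_J)/(d_N/d_J)² = 478.3/1005 = 0.4760.
m_N − m_J = −2.5 log₁₀(0.4760) = 0.81.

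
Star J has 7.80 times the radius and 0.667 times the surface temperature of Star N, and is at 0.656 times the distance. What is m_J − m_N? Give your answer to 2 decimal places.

-3.62

L_J/L_N = (7.80)²(0.667)⁴ = 12.04.
F_J/F_N = (L_J/L_N)/(d_J/d_N)² = 12.04/0.4303 = 27.98.
m_J − m_N = −2.5 log₁₀(27.98) = -3.62.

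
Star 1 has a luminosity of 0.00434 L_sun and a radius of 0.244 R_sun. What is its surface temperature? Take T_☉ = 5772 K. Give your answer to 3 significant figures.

3.00×10^3 K

T/T_☉ = (L/L_☉)^(1/4) / (R/R_☉)^(1/2)
T = 5772 × (0.00434)^(1/4) / √(0.244) = 5772 × 0.2567 / 0.4940 = 2999 K.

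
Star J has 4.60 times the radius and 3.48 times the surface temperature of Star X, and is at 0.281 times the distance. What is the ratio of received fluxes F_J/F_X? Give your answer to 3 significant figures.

3.93×10^4

L_J/L_X = (R_J/R_X)²(T_J/T_X)⁴ = (4.60)² × (3.48)⁴ = 3103.
F_J/F_X = (L_J/L_X)/(d_J/d_X)² = 3103 / (0.281)² = 3.930×10^4.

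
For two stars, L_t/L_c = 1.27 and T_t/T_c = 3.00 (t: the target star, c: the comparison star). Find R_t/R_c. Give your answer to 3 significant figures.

L ∝ R²T⁴ gives R ∝ √L / T², so
R_t/R_c = √(1.27) / (3.00)² = 1.127 / 9.000 = 0.1252.

0.125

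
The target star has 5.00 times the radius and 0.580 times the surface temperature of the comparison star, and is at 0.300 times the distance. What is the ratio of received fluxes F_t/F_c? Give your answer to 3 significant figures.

31.4

L_t/L_c = (R_t/R_c)²(T_t/T_c)⁴ = (5.00)² × (0.580)⁴ = 2.829.
F_t/F_c = (L_t/L_c)/(d_t/d_c)² = 2.829 / (0.300)² = 31.43.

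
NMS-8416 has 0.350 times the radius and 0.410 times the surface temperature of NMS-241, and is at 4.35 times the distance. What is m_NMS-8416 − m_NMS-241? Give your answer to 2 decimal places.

L_NMS-8416/L_NMS-241 = (0.350)²(0.410)⁴ = 0.003462.
F_NMS-8416/F_NMS-241 = (L_NMS-8416/L_NMS-241)/(d_NMS-8416/d_NMS-241)² = 0.003462/18.92 = 1.829×10^-4.
m_NMS-8416 − m_NMS-241 = −2.5 log₁₀(1.829×10^-4) = 9.34.

9.34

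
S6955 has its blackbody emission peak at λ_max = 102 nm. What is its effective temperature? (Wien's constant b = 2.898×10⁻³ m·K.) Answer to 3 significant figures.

2.84×10^4 K

T = b/λ_max = 2.898×10⁻³ / (102×10⁻⁹) = 2.841×10^4 K.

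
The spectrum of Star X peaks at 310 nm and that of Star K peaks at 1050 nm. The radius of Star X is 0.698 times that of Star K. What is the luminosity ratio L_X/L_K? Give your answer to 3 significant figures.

64.1

Wien's law gives T ∝ 1/λ_max, so T_X/T_K = λ_K/λ_X = 1050/310 = 3.387.
Then L ∝ R²T⁴ gives L_X/L_K = (0.698)² × (3.387)⁴ = 0.4872 × 131.6 = 64.12.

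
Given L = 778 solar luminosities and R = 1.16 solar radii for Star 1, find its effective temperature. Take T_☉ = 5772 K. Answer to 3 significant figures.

T/T_☉ = (L/L_☉)^(1/4) / (R/R_☉)^(1/2)
T = 5772 × (778)^(1/4) / √(1.16) = 5772 × 5.281 / 1.077 = 2.830×10^4 K.

2.83×10^4 K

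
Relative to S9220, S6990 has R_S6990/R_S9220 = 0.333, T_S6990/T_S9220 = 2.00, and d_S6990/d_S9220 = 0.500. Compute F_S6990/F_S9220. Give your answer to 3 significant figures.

7.10

L_S6990/L_S9220 = (R_S6990/R_S9220)²(T_S6990/T_S9220)⁴ = (0.333)² × (2.00)⁴ = 1.774.
F_S6990/F_S9220 = (L_S6990/L_S9220)/(d_S6990/d_S9220)² = 1.774 / (0.500)² = 7.097.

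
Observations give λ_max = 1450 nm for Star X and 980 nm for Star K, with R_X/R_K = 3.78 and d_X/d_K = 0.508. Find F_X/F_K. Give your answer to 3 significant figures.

Wien's law: T_X/T_K = λ_K/λ_X = 980/1450 = 0.6759.
L_X/L_K = (R_X/R_K)²(T_X/T_K)⁴ = (3.78)²(0.6759)⁴ = 2.981.
F_X/F_K = (L_X/L_K)/(d_X/d_K)² = 2.981/(0.508)² = 11.55.

11.6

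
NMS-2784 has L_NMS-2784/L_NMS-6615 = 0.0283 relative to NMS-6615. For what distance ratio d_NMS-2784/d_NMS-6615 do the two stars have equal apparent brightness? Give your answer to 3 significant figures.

0.168

Equal flux requires L_NMS-2784/d_NMS-2784² = L_NMS-6615/d_NMS-6615², so d_NMS-2784/d_NMS-6615 = √(L_NMS-2784/L_NMS-6615)
= √(0.0283) = 0.1682.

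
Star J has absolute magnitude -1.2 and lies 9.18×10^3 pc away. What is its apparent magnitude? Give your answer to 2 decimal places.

m = M + 5 log₁₀(d/10 pc) = -1.2 + 5 log₁₀(9.18×10^3/10)
  = -1.2 + 5 × 2.963 = -1.2 + 14.81 = 13.61.

13.61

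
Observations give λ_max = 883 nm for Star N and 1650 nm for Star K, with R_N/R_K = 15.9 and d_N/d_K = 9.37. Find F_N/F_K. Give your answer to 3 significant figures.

Wien's law: T_N/T_K = λ_K/λ_N = 1650/883 = 1.869.
L_N/L_K = (R_N/R_K)²(T_N/T_K)⁴ = (15.9)²(1.869)⁴ = 3082.
F_N/F_K = (L_N/L_K)/(d_N/d_K)² = 3082/(9.37)² = 35.11.

35.1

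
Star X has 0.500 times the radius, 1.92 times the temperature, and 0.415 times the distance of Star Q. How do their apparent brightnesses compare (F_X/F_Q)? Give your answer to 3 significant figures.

L_X/L_Q = (R_X/R_Q)²(T_X/T_Q)⁴ = (0.500)² × (1.92)⁴ = 3.397.
F_X/F_Q = (L_X/L_Q)/(d_X/d_Q)² = 3.397 / (0.415)² = 19.73.

19.7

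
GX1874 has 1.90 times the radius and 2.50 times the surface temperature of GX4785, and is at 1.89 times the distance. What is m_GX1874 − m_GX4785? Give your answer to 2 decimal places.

-3.99

L_GX1874/L_GX4785 = (1.90)²(2.50)⁴ = 141.0.
F_GX1874/F_GX4785 = (L_GX1874/L_GX4785)/(d_GX1874/d_GX4785)² = 141.0/3.572 = 39.48.
m_GX1874 − m_GX4785 = −2.5 log₁₀(39.48) = -3.99.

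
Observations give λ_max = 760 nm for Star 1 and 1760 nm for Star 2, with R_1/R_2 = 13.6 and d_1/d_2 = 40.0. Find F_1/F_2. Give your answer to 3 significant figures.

Wien's law: T_1/T_2 = λ_2/λ_1 = 1760/760 = 2.316.
L_1/L_2 = (R_1/R_2)²(T_1/T_2)⁴ = (13.6)²(2.316)⁴ = 5320.
F_1/F_2 = (L_1/L_2)/(d_1/d_2)² = 5320/(40.0)² = 3.325.

3.32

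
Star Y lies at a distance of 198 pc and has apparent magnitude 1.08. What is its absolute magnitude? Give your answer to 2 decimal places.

-5.40

M = m − 5 log₁₀(d/10 pc) = 1.08 − 5 log₁₀(198/10)
  = 1.08 − 5 × 1.297 = 1.08 − 6.48 = -5.40.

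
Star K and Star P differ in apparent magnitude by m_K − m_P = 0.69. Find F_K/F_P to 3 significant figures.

F_K/F_P = 10^(−(m_K − m_P)/2.5) = 10^(-0.69/2.5) = 10^-0.276 = 0.5297.

0.530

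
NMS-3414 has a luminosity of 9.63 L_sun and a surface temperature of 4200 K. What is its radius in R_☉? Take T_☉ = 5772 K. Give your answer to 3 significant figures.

5.86 R_☉

R/R_☉ = √(L/L_☉) / (T/T_☉)² = √(9.63) / (0.7277)²
       = 3.103 / 0.5295 = 5.861.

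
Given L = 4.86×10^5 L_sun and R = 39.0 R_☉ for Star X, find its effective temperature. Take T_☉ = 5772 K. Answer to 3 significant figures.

2.44×10^4 K

T/T_☉ = (L/L_☉)^(1/4) / (R/R_☉)^(1/2)
T = 5772 × (4.86×10^5)^(1/4) / √(39.0) = 5772 × 26.40 / 6.245 = 2.440×10^4 K.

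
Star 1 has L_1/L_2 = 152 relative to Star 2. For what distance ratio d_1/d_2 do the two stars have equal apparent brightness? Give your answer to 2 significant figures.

Equal flux requires L_1/d_1² = L_2/d_2², so d_1/d_2 = √(L_1/L_2)
= √(152) = 12.33.

12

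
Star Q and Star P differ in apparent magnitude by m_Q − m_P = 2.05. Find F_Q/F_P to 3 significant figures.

0.151

F_Q/F_P = 10^(−(m_Q − m_P)/2.5) = 10^(-2.05/2.5) = 10^-0.820 = 0.1514.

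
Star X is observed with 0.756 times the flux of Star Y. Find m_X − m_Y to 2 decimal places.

0.30

m_X − m_Y = −2.5 log₁₀(F_X/F_Y) = −2.5 log₁₀(0.756) = −2.5 × (-0.121) = 0.304.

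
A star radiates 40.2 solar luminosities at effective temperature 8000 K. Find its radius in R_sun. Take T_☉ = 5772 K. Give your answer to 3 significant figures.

R/R_☉ = √(L/L_☉) / (T/T_☉)² = √(40.2) / (1.386)²
       = 6.340 / 1.921 = 3.301.

3.30 R_sun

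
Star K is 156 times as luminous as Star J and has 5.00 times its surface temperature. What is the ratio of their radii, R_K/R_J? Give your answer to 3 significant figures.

0.500

L ∝ R²T⁴ gives R ∝ √L / T², so
R_K/R_J = √(156) / (5.00)² = 12.49 / 25.00 = 0.4996.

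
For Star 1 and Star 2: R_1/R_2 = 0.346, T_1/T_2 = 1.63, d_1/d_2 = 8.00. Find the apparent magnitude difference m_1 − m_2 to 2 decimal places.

L_1/L_2 = (0.346)²(1.63)⁴ = 0.8451.
F_1/F_2 = (L_1/L_2)/(d_1/d_2)² = 0.8451/64.00 = 0.01320.
m_1 − m_2 = −2.5 log₁₀(0.01320) = 4.70.

4.70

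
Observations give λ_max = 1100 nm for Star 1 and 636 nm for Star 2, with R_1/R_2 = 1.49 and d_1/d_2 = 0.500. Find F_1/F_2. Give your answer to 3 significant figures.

Wien's law: T_1/T_2 = λ_2/λ_1 = 636/1100 = 0.5782.
L_1/L_2 = (R_1/R_2)²(T_1/T_2)⁴ = (1.49)²(0.5782)⁴ = 0.2481.
F_1/F_2 = (L_1/L_2)/(d_1/d_2)² = 0.2481/(0.500)² = 0.9924.

0.992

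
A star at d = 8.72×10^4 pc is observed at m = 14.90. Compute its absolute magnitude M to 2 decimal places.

M = m − 5 log₁₀(d/10 pc) = 14.90 − 5 log₁₀(8.72×10^4/10)
  = 14.90 − 5 × 3.941 = 14.90 − 19.70 = -4.80.

-4.80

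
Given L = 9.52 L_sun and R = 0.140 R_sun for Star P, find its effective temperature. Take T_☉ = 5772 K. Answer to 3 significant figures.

T/T_☉ = (L/L_☉)^(1/4) / (R/R_☉)^(1/2)
T = 5772 × (9.52)^(1/4) / √(0.140) = 5772 × 1.757 / 0.3742 = 2.710×10^4 K.

2.71×10^4 K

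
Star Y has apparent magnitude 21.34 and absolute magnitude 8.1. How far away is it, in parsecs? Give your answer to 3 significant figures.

m − M = 5 log₁₀(d/10 pc)
21.34 − (8.1) = 13.24 = 5 log₁₀(d/10)
d = 10 × 10^(13.24/5) = 10 × 10^2.648 = 4446 pc.

4.45×10^3 pc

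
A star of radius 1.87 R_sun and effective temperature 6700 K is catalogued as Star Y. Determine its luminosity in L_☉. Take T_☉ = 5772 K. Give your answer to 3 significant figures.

L/L_☉ = (R/R_☉)² (T/T_☉)⁴ = (1.87)² × (6700/5772)⁴
       = 3.497 × (1.161)⁴ = 3.497 × 1.815 = 6.349.

6.35 L_☉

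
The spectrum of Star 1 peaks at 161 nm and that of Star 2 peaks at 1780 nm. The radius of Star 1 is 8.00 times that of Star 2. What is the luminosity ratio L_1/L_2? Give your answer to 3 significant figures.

Wien's law gives T ∝ 1/λ_max, so T_1/T_2 = λ_2/λ_1 = 1780/161 = 11.06.
Then L ∝ R²T⁴ gives L_1/L_2 = (8.00)² × (11.06)⁴ = 64.00 × 1.494×10^4 = 9.562×10^5.

9.56×10^5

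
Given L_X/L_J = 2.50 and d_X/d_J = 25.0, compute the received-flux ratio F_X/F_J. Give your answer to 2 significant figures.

F = L/(4πd²), so F_X/F_J = (L_X/L_J) / (d_X/d_J)²
= 2.50 / (25.0)² = 2.50 / 625.0 = 0.004000.

0.0040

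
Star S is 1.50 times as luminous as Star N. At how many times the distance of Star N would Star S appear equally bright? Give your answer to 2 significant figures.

1.2

Equal flux requires L_S/d_S² = L_N/d_N², so d_S/d_N = √(L_S/L_N)
= √(1.50) = 1.225.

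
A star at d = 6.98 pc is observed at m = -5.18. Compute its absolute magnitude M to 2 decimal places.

M = m − 5 log₁₀(d/10 pc) = -5.18 − 5 log₁₀(6.98/10)
  = -5.18 − 5 × -0.156 = -5.18 − -0.78 = -4.40.

-4.40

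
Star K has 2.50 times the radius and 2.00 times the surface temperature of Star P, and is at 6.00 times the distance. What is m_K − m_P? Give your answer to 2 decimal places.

L_K/L_P = (2.50)²(2.00)⁴ = 100.0.
F_K/F_P = (L_K/L_P)/(d_K/d_P)² = 100.0/36.00 = 2.778.
m_K − m_P = −2.5 log₁₀(2.778) = -1.11.

-1.11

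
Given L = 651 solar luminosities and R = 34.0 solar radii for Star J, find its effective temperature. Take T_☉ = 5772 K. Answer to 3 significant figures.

T/T_☉ = (L/L_☉)^(1/4) / (R/R_☉)^(1/2)
T = 5772 × (651)^(1/4) / √(34.0) = 5772 × 5.051 / 5.831 = 5000 K.

5.00×10^3 K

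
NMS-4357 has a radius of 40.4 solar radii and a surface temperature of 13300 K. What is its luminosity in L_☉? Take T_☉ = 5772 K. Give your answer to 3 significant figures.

4.60×10^4 L_☉

L/L_☉ = (R/R_☉)² (T/T_☉)⁴ = (40.4)² × (13300/5772)⁴
       = 1632 × (2.304)⁴ = 1632 × 28.19 = 4.601×10^4.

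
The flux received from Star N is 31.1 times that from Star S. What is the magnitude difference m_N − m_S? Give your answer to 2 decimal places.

m_N − m_S = −2.5 log₁₀(F_N/F_S) = −2.5 log₁₀(31.1) = −2.5 × (1.493) = -3.732.

-3.73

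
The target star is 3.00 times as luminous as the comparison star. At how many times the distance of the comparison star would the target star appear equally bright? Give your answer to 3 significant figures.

1.73

Equal flux requires L_t/d_t² = L_c/d_c², so d_t/d_c = √(L_t/L_c)
= √(3.00) = 1.732.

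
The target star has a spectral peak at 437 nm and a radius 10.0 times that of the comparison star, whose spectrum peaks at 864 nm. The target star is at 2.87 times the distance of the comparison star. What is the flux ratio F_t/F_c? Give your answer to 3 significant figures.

Wien's law: T_t/T_c = λ_c/λ_t = 864/437 = 1.977.
L_t/L_c = (R_t/R_c)²(T_t/T_c)⁴ = (10.0)²(1.977)⁴ = 1528.
F_t/F_c = (L_t/L_c)/(d_t/d_c)² = 1528/(2.87)² = 185.5.

186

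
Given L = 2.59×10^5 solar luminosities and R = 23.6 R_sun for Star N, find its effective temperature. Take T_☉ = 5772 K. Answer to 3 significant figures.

T/T_☉ = (L/L_☉)^(1/4) / (R/R_☉)^(1/2)
T = 5772 × (2.59×10^5)^(1/4) / √(23.6) = 5772 × 22.56 / 4.858 = 2.680×10^4 K.

2.68×10^4 K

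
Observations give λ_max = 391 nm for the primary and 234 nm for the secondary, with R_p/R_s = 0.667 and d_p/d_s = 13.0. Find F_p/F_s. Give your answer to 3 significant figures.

Wien's law: T_p/T_s = λ_s/λ_p = 234/391 = 0.5985.
L_p/L_s = (R_p/R_s)²(T_p/T_s)⁴ = (0.667)²(0.5985)⁴ = 0.05707.
F_p/F_s = (L_p/L_s)/(d_p/d_s)² = 0.05707/(13.0)² = 3.377×10^-4.

3.38×10^-4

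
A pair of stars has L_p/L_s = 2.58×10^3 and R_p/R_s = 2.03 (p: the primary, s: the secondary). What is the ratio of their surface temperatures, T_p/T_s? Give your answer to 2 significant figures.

5.0

L ∝ R²T⁴ gives T ∝ (L/R²)^(1/4), so
T_p/T_s = (2.58×10^3 / 2.03²)^(1/4) = (626.1)^(1/4) = 5.002.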